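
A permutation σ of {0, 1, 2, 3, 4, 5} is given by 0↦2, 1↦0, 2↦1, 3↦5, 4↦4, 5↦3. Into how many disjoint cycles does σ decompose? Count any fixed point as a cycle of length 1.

3

Cycle decomposition: (0 2 1) (3 5) (4).
3 cycles.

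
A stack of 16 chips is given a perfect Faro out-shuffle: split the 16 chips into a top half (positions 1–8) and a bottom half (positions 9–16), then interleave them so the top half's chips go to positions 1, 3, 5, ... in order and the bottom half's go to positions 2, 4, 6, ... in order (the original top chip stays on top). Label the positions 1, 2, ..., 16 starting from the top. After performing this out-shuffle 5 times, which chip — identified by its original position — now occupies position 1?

1

Work backwards from position 1, undoing one out-shuffle at a time:
1 ← 1 ← 1 ← 1 ← 1 ← 1
So the chip now at position 1 started at position 1.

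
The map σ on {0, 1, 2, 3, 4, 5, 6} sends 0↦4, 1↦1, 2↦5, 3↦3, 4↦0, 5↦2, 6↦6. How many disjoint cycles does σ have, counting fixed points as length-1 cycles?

5

Cycle decomposition: (0 4) (1) (2 5) (3) (6).
5 cycles.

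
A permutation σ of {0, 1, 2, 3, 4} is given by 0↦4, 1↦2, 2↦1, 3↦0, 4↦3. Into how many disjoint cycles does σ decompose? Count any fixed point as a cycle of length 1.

Cycle decomposition: (0 4 3) (1 2).
2 cycles.

2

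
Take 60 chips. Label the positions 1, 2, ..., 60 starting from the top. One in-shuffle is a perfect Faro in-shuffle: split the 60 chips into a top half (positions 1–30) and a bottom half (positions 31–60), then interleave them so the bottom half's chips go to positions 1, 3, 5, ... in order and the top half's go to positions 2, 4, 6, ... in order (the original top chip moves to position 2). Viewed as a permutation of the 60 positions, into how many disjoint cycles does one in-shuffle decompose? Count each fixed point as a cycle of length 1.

Trace each unvisited position around until it returns:
(1 2 4 8 16 32 ... len 60)
1 cycle in total.

1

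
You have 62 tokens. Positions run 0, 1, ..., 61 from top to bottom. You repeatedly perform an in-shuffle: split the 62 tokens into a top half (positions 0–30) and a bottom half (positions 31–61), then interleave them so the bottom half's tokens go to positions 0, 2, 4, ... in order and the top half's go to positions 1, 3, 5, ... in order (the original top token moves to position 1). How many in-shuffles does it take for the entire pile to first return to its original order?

6

The in-shuffle permutes the 62 positions with cycle lengths [2, 3, 3, 6, 6, 6, 6, 6, 6, 6, 6, 6].
Every token is home exactly when every cycle has completed a whole number of laps, i.e. after lcm(2, 3, 6) = 6 in-shuffles.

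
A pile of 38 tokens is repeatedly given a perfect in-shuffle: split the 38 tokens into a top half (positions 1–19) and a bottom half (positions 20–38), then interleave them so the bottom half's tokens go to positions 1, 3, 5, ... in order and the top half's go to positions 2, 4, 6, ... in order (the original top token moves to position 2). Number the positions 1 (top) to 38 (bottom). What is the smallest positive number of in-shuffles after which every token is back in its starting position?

The in-shuffle permutes the 38 positions with cycle lengths [2, 12, 12, 12].
Every token is home exactly when every cycle has completed a whole number of laps, i.e. after lcm(2, 12) = 12 in-shuffles.

12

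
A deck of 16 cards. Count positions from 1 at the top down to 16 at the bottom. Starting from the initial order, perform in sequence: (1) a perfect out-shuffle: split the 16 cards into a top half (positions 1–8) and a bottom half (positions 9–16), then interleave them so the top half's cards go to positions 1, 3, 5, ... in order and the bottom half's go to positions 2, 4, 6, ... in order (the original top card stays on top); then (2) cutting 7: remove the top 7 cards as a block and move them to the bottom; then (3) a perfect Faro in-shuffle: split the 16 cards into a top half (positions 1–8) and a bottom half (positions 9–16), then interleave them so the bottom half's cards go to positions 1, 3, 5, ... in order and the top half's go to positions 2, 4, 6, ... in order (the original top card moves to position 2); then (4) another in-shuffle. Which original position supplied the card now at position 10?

9

Undo the operations in reverse order, starting from position 10:
  undo op 4 (in-shuffle, from top half): 10 ← 5
  undo op 3 (in-shuffle, from bottom half): 5 ← 11
  undo op 2 (cut 7): 11 ← 2
  undo op 1 (out-shuffle, from bottom half): 2 ← 9
So the card at position 10 came from original position 9.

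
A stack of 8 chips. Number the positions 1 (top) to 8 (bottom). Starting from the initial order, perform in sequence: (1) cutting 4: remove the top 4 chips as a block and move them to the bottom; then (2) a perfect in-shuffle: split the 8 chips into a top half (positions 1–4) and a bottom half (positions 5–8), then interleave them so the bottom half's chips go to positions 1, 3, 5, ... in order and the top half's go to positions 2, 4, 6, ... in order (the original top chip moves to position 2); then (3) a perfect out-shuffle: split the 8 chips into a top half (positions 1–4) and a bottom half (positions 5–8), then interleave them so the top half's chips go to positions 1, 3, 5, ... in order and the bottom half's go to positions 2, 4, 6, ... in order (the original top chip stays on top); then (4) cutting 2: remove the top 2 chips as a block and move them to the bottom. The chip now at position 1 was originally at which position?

5

Undo the operations in reverse order, starting from position 1:
  undo op 4 (cut 2): 1 ← 3
  undo op 3 (out-shuffle, from top half): 3 ← 2
  undo op 2 (in-shuffle, from top half): 2 ← 1
  undo op 1 (cut 4): 1 ← 5
So the chip at position 1 came from original position 5.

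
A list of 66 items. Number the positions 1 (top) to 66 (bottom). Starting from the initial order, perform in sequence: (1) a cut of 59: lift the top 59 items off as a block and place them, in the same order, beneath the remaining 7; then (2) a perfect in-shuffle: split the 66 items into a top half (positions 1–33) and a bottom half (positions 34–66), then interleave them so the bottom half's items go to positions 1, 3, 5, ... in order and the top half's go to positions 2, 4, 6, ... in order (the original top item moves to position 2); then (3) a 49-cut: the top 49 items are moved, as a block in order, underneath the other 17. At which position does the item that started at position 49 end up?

62

Track the item from position 49 forward through each operation:
  after op 1 (cut 59): 49 → 56
  after op 2 (in-shuffle): 56 → 45
  after op 3 (cut 49): 45 → 62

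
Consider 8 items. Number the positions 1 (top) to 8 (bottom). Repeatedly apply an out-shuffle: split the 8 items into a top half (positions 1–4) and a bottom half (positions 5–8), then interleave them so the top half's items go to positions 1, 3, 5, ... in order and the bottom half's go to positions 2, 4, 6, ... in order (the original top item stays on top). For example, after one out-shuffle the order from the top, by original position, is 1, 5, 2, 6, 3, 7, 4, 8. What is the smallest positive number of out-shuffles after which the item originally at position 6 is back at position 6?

3

Follow position 6 under repeated out-shuffles:
6 → 4 → 7 → 6
It first returns after 3 out-shuffles.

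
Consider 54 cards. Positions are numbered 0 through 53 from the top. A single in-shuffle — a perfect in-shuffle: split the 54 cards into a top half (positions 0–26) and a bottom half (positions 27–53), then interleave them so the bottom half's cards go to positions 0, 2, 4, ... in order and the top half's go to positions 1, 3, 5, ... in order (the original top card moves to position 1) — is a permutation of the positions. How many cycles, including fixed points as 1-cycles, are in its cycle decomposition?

4

Trace each unvisited position around until it returns:
(0 1 3 7 15 31 ... len 20) (2 5 11 23 47 40 ... len 20) (4 9 19 39 24 49 44 34 14 29) (10 21 43 32)
4 cycles in total.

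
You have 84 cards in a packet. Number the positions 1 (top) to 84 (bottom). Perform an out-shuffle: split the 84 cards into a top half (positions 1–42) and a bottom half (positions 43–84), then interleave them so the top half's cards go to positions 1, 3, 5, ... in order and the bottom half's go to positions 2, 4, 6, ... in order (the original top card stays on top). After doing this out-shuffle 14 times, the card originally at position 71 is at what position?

70

Track position through each out-shuffle: 71 → 58 → 32 → 63 → 42 → ... (continuing for 14 shuffles total) → 70.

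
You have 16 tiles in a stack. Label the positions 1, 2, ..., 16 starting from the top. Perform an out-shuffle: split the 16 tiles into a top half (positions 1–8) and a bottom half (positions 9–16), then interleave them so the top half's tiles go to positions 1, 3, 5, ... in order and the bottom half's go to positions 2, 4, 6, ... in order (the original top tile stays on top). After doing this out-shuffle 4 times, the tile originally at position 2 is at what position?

Track the tile's position through each out-shuffle:
2 → 3 → 5 → 9 → 2

2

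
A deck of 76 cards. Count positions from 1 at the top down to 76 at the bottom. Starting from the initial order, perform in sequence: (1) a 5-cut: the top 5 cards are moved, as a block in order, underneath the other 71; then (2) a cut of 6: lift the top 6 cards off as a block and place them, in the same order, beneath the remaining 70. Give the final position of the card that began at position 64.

53

Track the card from position 64 forward through each operation:
  after op 1 (cut 5): 64 → 59
  after op 2 (cut 6): 59 → 53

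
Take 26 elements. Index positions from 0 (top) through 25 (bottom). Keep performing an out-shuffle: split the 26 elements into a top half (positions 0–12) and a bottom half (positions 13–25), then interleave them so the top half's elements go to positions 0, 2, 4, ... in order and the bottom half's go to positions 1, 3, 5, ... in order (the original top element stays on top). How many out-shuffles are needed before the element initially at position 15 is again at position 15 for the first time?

Follow position 15 under repeated out-shuffles:
15 → 5 → 10 → 20 → 15
It first returns after 4 out-shuffles.

4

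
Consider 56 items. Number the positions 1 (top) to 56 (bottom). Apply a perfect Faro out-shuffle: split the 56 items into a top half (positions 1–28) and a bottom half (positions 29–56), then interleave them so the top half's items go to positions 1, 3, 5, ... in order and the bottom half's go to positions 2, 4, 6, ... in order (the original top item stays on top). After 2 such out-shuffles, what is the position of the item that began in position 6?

Track the item's position through each out-shuffle:
6 → 11 → 21

21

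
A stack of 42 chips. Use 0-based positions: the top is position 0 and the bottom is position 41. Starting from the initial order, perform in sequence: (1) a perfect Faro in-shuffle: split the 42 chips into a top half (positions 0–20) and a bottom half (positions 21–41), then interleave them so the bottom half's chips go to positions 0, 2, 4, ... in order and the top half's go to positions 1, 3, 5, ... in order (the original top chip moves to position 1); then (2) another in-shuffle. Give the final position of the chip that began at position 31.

Track the chip from position 31 forward through each operation:
  after op 1 (in-shuffle): 31 → 20
  after op 2 (in-shuffle): 20 → 41

41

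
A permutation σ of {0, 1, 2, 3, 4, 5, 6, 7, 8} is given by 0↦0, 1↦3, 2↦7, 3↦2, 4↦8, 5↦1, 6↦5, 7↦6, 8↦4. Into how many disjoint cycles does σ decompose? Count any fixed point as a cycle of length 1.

3

Cycle decomposition: (0) (1 3 2 7 6 5) (4 8).
3 cycles.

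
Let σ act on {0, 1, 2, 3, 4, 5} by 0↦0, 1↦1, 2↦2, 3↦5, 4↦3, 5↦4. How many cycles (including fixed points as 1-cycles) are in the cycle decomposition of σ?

4

Cycle decomposition: (0) (1) (2) (3 5 4).
4 cycles.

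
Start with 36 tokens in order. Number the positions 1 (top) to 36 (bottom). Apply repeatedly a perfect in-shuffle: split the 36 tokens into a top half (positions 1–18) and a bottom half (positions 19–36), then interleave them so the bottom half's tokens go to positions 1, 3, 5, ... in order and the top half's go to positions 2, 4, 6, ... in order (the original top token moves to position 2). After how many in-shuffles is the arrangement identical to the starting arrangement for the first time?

The in-shuffle permutes the 36 positions with cycle lengths [36].
Every token is home exactly when every cycle has completed a whole number of laps, i.e. after lcm(36) = 36 in-shuffles.

36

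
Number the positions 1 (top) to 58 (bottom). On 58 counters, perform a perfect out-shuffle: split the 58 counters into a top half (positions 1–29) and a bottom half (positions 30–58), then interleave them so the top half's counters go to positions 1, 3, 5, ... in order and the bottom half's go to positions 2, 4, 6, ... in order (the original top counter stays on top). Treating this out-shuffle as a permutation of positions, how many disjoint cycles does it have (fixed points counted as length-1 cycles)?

Trace each unvisited position around until it returns:
(1) (2 3 5 9 17 33 ... len 18) (4 7 13 25 49 40 ... len 18) (6 11 21 41 24 47 ... len 18) (20 39) (58)
6 cycles in total.

6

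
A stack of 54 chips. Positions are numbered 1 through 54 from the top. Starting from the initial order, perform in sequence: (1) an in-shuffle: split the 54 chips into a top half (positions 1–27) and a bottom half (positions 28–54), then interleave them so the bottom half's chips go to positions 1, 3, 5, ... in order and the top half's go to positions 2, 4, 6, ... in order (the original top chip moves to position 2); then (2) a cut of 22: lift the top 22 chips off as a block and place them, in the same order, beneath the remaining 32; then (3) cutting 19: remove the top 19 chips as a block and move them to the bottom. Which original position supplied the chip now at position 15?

1

Undo the operations in reverse order, starting from position 15:
  undo op 3 (cut 19): 15 ← 34
  undo op 2 (cut 22): 34 ← 2
  undo op 1 (in-shuffle, from top half): 2 ← 1
So the chip at position 15 came from original position 1.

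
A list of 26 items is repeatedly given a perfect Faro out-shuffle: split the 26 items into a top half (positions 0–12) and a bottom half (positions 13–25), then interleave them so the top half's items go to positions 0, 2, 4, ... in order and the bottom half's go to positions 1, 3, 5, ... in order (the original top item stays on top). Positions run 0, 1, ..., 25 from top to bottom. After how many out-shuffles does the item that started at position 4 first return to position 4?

20

Follow position 4 under repeated out-shuffles:
4 → 8 → 16 → 7 → 14 → 3 → 6 → 12 → 24 → 23 → 21 → 17 → 9 → 18 → 11 → 22 → 19 → 13 → 1 → 2 → 4
It first returns after 20 out-shuffles.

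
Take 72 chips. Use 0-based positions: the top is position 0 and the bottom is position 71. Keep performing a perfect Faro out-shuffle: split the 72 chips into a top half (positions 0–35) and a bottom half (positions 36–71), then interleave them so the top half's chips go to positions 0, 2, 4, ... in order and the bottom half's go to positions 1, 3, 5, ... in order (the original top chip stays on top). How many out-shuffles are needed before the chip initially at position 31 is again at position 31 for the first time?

35

Follow position 31 under repeated out-shuffles:
31 → 62 → 53 → 35 → 70 → 69 → 67 → 63 → ... → 31 (length 35)
It first returns after 35 out-shuffles.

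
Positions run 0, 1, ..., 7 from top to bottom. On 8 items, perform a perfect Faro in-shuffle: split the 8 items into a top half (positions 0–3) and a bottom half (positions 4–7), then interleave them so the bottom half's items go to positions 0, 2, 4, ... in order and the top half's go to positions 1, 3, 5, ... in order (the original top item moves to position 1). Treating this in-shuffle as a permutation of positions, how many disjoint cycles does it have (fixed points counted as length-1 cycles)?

Trace each unvisited position around until it returns:
(0 1 3 7 6 4) (2 5)
2 cycles in total.

2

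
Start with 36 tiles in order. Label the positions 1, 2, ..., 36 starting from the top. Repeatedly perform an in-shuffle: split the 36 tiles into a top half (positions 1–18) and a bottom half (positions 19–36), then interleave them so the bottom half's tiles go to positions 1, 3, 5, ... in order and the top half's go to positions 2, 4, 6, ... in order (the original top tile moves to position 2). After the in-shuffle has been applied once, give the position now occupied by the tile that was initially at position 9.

18

Track the tile's position through each in-shuffle:
9 → 18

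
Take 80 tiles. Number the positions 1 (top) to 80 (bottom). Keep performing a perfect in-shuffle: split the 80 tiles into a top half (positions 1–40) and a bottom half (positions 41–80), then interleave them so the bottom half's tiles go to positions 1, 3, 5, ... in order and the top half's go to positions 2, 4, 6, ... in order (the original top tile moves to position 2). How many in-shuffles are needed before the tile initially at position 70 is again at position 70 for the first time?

54

Follow position 70 under repeated in-shuffles:
70 → 59 → 37 → 74 → 67 → 53 → 25 → 50 → ... → 70 (length 54)
It first returns after 54 in-shuffles.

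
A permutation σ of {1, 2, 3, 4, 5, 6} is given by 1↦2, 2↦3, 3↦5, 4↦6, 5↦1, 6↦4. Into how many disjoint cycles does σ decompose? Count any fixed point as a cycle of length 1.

Cycle decomposition: (1 2 3 5) (4 6).
2 cycles.

2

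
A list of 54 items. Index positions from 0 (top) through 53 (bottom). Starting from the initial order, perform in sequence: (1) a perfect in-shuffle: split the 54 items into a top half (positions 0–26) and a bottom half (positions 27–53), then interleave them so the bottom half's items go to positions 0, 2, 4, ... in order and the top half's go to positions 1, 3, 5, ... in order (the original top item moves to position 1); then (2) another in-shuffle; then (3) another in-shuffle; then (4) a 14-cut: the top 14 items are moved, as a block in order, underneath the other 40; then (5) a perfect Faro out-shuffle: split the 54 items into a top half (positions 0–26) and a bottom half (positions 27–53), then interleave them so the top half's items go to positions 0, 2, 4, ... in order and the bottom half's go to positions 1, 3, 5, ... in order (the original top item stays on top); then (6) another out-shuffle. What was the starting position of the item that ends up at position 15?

3

Undo the operations in reverse order, starting from position 15:
  undo op 6 (out-shuffle, from bottom half): 15 ← 34
  undo op 5 (out-shuffle, from top half): 34 ← 17
  undo op 4 (cut 14): 17 ← 31
  undo op 3 (in-shuffle, from top half): 31 ← 15
  undo op 2 (in-shuffle, from top half): 15 ← 7
  undo op 1 (in-shuffle, from top half): 7 ← 3
So the item at position 15 came from original position 3.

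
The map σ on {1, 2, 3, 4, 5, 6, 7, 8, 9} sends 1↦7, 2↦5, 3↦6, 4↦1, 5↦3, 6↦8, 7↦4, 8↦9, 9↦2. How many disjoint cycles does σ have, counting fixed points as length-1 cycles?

2

Cycle decomposition: (1 7 4) (2 5 3 6 8 9).
2 cycles.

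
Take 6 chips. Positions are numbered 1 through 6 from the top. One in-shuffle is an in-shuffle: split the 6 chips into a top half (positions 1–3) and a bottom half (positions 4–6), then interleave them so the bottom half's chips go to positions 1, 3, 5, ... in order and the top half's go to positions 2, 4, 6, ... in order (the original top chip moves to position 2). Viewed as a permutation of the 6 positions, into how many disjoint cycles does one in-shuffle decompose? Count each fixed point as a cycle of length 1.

Trace each unvisited position around until it returns:
(1 2 4) (3 6 5)
2 cycles in total.

2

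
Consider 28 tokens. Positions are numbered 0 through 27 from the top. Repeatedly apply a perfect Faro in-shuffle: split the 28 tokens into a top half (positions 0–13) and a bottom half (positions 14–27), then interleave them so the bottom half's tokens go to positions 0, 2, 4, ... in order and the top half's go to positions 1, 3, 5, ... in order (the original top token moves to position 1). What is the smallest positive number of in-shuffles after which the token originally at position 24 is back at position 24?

28

Follow position 24 under repeated in-shuffles:
24 → 20 → 12 → 25 → 22 → 16 → 4 → 9 → ... → 24 (length 28)
It first returns after 28 in-shuffles.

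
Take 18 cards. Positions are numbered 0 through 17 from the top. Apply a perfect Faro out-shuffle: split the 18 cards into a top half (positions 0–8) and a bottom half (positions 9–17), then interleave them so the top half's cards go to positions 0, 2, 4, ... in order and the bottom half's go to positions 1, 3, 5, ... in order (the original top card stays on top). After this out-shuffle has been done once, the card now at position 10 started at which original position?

5

Work backwards from position 10, undoing one out-shuffle at a time:
10 ← 5
So the card now at position 10 started at position 5.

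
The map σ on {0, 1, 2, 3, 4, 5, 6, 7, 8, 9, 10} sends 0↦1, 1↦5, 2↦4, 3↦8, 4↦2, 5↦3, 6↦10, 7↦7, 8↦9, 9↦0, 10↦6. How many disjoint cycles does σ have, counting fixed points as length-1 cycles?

4

Cycle decomposition: (0 1 5 3 8 9) (2 4) (6 10) (7).
4 cycles.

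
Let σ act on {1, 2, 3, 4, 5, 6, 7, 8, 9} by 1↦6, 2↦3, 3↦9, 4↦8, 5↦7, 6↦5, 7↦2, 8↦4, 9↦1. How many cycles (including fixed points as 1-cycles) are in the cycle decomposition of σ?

2

Cycle decomposition: (1 6 5 7 2 3 9) (4 8).
2 cycles.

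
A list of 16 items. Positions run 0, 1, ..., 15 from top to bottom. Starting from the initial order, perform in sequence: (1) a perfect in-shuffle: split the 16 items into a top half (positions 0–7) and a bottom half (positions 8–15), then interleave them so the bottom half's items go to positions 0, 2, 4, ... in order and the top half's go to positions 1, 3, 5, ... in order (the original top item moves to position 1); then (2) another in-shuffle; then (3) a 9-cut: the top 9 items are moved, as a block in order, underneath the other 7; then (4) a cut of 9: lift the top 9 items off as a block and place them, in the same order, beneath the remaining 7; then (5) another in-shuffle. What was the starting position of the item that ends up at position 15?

Undo the operations in reverse order, starting from position 15:
  undo op 5 (in-shuffle, from top half): 15 ← 7
  undo op 4 (cut 9): 7 ← 0
  undo op 3 (cut 9): 0 ← 9
  undo op 2 (in-shuffle, from top half): 9 ← 4
  undo op 1 (in-shuffle, from bottom half): 4 ← 10
So the item at position 15 came from original position 10.

10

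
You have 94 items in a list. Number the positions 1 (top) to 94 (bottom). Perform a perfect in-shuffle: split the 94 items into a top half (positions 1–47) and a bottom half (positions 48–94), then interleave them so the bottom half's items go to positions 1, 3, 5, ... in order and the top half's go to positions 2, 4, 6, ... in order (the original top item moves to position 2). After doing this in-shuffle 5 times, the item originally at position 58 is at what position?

51

Track the item's position through each in-shuffle:
58 → 21 → 42 → 84 → 73 → 51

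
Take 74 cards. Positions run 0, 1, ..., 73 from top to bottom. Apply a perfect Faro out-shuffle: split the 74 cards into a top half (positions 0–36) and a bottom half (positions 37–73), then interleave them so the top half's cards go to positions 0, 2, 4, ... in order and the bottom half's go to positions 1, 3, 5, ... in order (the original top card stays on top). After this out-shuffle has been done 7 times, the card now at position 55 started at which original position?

1

Work backwards from position 55, undoing one out-shuffle at a time:
55 ← 64 ← 32 ← 16 ← 8 ← 4 ← 2 ← 1
So the card now at position 55 started at position 1.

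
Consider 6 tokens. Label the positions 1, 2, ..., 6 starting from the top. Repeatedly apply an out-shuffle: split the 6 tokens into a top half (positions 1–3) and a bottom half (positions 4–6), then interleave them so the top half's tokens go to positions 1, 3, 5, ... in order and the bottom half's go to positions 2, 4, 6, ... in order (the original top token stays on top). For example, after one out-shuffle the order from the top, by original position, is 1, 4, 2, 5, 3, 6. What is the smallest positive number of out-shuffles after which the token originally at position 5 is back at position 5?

Follow position 5 under repeated out-shuffles:
5 → 4 → 2 → 3 → 5
It first returns after 4 out-shuffles.

4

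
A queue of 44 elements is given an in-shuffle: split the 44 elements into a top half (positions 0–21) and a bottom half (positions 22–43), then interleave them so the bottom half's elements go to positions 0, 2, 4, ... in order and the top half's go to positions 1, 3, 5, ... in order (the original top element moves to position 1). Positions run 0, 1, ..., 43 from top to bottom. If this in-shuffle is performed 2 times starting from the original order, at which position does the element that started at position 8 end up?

Track the element's position through each in-shuffle:
8 → 17 → 35

35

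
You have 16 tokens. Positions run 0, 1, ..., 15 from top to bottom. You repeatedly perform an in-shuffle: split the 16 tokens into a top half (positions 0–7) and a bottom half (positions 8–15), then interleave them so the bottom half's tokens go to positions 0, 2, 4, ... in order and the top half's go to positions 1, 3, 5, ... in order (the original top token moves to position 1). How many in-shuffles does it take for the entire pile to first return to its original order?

8

The in-shuffle permutes the 16 positions with cycle lengths [8, 8].
Every token is home exactly when every cycle has completed a whole number of laps, i.e. after lcm(8) = 8 in-shuffles.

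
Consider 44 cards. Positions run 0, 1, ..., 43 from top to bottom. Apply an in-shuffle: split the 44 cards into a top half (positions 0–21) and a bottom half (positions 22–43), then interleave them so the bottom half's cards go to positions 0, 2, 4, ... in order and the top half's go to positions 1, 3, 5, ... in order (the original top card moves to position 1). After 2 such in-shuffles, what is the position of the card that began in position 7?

Track the card's position through each in-shuffle:
7 → 15 → 31

31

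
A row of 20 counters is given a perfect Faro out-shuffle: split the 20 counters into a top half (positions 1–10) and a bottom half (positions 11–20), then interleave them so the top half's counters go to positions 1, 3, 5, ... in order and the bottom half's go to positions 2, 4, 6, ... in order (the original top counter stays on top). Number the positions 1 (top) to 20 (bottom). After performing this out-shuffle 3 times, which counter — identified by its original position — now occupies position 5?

Work backwards from position 5, undoing one out-shuffle at a time:
5 ← 3 ← 2 ← 11
So the counter now at position 5 started at position 11.

11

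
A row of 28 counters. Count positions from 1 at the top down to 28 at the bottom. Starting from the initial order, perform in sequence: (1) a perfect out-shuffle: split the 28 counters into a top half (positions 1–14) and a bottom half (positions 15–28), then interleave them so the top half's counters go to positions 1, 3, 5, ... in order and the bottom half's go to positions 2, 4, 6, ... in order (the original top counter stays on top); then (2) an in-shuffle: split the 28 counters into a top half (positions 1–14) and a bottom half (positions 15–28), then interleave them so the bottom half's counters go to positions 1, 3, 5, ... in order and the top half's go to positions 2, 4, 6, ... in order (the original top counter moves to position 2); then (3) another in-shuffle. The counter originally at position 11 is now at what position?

26

Track the counter from position 11 forward through each operation:
  after op 1 (out-shuffle): 11 → 21
  after op 2 (in-shuffle): 21 → 13
  after op 3 (in-shuffle): 13 → 26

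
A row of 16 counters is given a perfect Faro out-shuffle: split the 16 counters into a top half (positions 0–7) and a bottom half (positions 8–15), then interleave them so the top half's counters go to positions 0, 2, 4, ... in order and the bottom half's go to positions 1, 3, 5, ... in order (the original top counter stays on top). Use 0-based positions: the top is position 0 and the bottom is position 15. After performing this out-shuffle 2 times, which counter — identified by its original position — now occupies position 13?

Work backwards from position 13, undoing one out-shuffle at a time:
13 ← 14 ← 7
So the counter now at position 13 started at position 7.

7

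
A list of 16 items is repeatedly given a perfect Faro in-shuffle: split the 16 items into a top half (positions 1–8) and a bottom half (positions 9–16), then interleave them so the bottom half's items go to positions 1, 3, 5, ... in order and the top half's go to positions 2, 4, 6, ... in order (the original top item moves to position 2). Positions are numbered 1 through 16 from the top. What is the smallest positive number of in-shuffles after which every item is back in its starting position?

8

The in-shuffle permutes the 16 positions with cycle lengths [8, 8].
Every item is home exactly when every cycle has completed a whole number of laps, i.e. after lcm(8) = 8 in-shuffles.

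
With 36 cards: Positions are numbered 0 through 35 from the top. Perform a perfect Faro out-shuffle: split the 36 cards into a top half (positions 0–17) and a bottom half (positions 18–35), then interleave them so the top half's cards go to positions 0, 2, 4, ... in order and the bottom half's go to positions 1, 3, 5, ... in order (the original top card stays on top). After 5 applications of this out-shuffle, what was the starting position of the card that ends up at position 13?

19

Work backwards from position 13, undoing one out-shuffle at a time:
13 ← 24 ← 12 ← 6 ← 3 ← 19
So the card now at position 13 started at position 19.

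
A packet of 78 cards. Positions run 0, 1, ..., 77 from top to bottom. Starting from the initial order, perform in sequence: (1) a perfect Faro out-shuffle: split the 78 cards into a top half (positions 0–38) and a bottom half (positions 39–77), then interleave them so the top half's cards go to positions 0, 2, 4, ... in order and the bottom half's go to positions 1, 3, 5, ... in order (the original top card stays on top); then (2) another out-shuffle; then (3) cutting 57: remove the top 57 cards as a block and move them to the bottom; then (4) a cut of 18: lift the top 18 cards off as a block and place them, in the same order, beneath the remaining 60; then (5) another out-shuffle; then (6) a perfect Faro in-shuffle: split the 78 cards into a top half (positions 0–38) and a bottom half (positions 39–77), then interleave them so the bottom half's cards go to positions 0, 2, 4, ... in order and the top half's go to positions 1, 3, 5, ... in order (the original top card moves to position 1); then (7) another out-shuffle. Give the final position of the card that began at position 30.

Track the card from position 30 forward through each operation:
  after op 1 (out-shuffle): 30 → 60
  after op 2 (out-shuffle): 60 → 43
  after op 3 (cut 57): 43 → 64
  after op 4 (cut 18): 64 → 46
  after op 5 (out-shuffle): 46 → 15
  after op 6 (in-shuffle): 15 → 31
  after op 7 (out-shuffle): 31 → 62

62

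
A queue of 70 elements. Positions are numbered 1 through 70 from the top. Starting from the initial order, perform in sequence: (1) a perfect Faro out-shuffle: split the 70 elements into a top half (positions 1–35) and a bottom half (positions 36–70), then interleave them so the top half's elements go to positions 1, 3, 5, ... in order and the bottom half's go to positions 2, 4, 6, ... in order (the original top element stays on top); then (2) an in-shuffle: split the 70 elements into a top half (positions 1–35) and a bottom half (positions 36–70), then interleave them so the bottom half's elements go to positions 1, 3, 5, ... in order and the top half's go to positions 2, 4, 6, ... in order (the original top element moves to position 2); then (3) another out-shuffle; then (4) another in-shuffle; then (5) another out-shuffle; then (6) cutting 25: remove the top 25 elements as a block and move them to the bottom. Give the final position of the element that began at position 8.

69

Track the element from position 8 forward through each operation:
  after op 1 (out-shuffle): 8 → 15
  after op 2 (in-shuffle): 15 → 30
  after op 3 (out-shuffle): 30 → 59
  after op 4 (in-shuffle): 59 → 47
  after op 5 (out-shuffle): 47 → 24
  after op 6 (cut 25): 24 → 69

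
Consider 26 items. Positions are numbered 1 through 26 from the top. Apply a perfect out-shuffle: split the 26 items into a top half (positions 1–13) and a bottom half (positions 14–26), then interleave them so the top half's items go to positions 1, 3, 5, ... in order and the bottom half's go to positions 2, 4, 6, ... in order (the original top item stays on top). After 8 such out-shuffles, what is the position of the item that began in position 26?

26

Position 26 is a fixed point of every out-shuffle, so the item never moves.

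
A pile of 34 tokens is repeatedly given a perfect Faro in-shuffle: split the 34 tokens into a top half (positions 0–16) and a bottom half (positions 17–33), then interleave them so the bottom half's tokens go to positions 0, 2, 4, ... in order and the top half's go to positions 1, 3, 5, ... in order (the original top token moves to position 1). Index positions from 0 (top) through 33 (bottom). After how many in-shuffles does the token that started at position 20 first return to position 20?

Follow position 20 under repeated in-shuffles:
20 → 6 → 13 → 27 → 20
It first returns after 4 in-shuffles.

4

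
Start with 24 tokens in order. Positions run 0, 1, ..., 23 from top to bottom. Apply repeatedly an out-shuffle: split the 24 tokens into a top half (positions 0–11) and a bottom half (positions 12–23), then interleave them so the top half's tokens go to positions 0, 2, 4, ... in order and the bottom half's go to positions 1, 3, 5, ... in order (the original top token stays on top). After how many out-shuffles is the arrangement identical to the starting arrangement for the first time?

The out-shuffle permutes the 24 positions with cycle lengths [1, 1, 11, 11].
Every token is home exactly when every cycle has completed a whole number of laps, i.e. after lcm(1, 11) = 11 out-shuffles.

11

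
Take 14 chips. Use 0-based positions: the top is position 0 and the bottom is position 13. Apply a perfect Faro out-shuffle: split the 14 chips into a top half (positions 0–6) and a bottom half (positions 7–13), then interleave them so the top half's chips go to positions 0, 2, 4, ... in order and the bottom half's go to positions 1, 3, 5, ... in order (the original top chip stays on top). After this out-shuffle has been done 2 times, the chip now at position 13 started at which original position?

Work backwards from position 13, undoing one out-shuffle at a time:
13 ← 13 ← 13
So the chip now at position 13 started at position 13.

13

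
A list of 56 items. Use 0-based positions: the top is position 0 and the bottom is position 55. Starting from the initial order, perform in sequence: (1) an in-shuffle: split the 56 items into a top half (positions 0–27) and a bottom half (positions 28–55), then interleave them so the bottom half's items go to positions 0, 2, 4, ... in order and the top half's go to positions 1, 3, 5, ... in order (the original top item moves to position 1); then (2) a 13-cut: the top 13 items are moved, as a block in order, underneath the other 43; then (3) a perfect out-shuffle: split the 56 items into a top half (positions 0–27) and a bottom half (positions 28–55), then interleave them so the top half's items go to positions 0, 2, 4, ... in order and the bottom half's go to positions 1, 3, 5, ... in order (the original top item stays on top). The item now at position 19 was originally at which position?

Undo the operations in reverse order, starting from position 19:
  undo op 3 (out-shuffle, from bottom half): 19 ← 37
  undo op 2 (cut 13): 37 ← 50
  undo op 1 (in-shuffle, from bottom half): 50 ← 53
So the item at position 19 came from original position 53.

53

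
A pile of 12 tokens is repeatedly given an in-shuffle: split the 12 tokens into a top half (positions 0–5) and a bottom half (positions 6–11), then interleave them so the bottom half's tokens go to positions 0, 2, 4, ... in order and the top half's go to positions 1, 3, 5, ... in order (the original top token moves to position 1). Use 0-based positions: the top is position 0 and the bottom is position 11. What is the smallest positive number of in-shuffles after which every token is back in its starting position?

12

The in-shuffle permutes the 12 positions with cycle lengths [12].
Every token is home exactly when every cycle has completed a whole number of laps, i.e. after lcm(12) = 12 in-shuffles.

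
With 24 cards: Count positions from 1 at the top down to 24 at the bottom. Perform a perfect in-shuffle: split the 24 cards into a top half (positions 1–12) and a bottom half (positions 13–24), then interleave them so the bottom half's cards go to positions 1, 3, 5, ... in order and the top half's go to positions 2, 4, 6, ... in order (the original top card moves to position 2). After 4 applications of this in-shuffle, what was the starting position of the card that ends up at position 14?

Work backwards from position 14, undoing one in-shuffle at a time:
14 ← 7 ← 16 ← 8 ← 4
So the card now at position 14 started at position 4.

4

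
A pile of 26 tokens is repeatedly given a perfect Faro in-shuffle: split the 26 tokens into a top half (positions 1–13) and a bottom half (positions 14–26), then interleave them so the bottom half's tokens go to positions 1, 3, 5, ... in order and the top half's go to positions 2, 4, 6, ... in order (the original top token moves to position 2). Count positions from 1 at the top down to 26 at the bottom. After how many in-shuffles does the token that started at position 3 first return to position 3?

Follow position 3 under repeated in-shuffles:
3 → 6 → 12 → 24 → 21 → 15 → 3
It first returns after 6 in-shuffles.

6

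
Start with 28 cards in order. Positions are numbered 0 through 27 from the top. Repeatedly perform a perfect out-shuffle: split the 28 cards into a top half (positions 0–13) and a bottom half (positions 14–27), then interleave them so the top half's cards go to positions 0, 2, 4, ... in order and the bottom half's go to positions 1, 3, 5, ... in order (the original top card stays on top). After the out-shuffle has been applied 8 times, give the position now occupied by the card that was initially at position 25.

Track the card's position through each out-shuffle:
25 → 23 → 19 → 11 → 22 → 17 → 7 → 14 → 1

1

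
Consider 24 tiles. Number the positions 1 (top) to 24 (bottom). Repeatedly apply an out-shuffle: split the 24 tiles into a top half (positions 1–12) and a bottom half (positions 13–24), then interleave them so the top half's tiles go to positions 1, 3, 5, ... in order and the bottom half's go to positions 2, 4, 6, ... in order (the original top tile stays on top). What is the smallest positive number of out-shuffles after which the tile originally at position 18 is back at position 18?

11

Follow position 18 under repeated out-shuffles:
18 → 12 → 23 → 22 → 20 → 16 → 8 → 15 → 6 → 11 → 21 → 18
It first returns after 11 out-shuffles.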